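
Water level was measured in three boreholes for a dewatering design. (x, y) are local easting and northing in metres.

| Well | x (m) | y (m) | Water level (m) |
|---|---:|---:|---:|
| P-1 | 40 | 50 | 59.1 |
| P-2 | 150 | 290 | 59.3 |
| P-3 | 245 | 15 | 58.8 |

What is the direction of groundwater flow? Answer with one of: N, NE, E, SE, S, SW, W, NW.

With h = a·x + b·y + c and P-1 as origin, the differences give:
  110·a + 240·b = +0.2
  205·a + (-35)·b = -0.3
Eliminate b (×(-35) and ×240, subtract): -53050·a = 65.00 → a = ∂h/∂x = -0.001225
Back-substitute: b = ∂h/∂y = +0.001395.
Flow = −∇h = (+0.001225 east, -0.001395 north), which points southeast.

SE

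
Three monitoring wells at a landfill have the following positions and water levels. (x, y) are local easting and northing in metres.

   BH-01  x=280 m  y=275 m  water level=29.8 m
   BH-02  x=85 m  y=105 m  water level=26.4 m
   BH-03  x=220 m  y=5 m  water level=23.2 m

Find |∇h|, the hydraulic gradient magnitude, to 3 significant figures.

0.0260

Differences from BH-01: to BH-02 (Δx, Δy, Δh) = (-195, -170, -3.4); to BH-03 = (-60, -270, -6.6).
Solve a·Δx + b·Δy = Δh: det = (-195)·(-270) − (-60)·(-170) = 42450.
∂h/∂x = [(-3.4)·(-270) − (-6.6)·(-170)] / 42450 = -0.004806
∂h/∂y = [(-195)·(-6.6) − (-60)·(-3.4)] / 42450 = +0.02551
|∇h| = √(-0.004806² + 0.02551²) = 0.02596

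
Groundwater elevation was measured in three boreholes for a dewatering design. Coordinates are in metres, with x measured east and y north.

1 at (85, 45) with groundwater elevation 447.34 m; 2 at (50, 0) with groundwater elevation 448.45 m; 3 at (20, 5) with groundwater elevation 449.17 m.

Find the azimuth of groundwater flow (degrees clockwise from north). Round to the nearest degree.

078°

Differences from 1: to 2 (Δx, Δy, Δh) = (-35, -45, +1.11); to 3 = (-65, -40, +1.83).
Solve a·Δx + b·Δy = Δh: det = (-35)·(-40) − (-65)·(-45) = -1525.
∂h/∂x = [(+1.11)·(-40) − (+1.83)·(-45)] / -1525 = -0.02489
∂h/∂y = [(-35)·(+1.83) − (-65)·(+1.11)] / -1525 = -0.005311
Flow direction (−∇h) has components (+0.02489 E, +0.005311 N).
Azimuth = atan2(E, N) = atan2(+0.02489, +0.005311) = 78.0° ≈ 078°.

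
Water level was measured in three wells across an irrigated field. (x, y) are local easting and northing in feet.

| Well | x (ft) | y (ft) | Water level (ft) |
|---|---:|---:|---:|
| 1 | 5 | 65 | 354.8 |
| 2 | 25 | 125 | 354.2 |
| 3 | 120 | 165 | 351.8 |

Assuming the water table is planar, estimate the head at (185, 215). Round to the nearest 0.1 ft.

With h = a·x + b·y + c and 1 as origin, the differences give:
  20·a + 60·b = -0.6
  115·a + 100·b = -3.0
Eliminate b (×100 and ×60, subtract): -4900·a = 120.00 → a = ∂h/∂x = -0.02449
Back-substitute: b = ∂h/∂y = -0.001837.
h(185, 215) = 354.8 + (-0.02449)·(180) + (-0.001837)·(150) = 354.8 -4.408 -0.276 = 350.116 ft.

350.1 ft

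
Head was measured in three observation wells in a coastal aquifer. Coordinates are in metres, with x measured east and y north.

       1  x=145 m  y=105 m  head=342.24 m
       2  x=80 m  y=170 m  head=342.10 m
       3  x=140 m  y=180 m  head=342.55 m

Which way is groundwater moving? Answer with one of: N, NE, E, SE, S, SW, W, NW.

Differences from 1: to 2 (Δx, Δy, Δh) = (-65, 65, -0.14); to 3 = (-5, 75, +0.31).
Solve a·Δx + b·Δy = Δh: det = (-65)·75 − (-5)·65 = -4550.
∂h/∂x = [(-0.14)·75 − (+0.31)·65] / -4550 = +0.006736
∂h/∂y = [(-65)·(+0.31) − (-5)·(-0.14)] / -4550 = +0.004582
Flow = −∇h = (-0.006736 east, -0.004582 north), which points southwest.

SW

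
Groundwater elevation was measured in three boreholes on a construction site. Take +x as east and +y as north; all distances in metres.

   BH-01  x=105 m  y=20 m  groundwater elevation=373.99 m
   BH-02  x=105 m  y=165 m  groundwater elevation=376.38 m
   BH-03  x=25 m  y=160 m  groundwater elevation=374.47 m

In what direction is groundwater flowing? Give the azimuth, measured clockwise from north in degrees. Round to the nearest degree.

234°

Three-point gradient (reference BH-01): Δ to BH-02 = (0, 145, +2.39), Δ to BH-03 = (-80, 140, +0.48).
∂h/∂x = +0.02284, ∂h/∂y = +0.01648 (det = 11600).
Flow direction (−∇h) has components (-0.02284 E, -0.01648 N).
Azimuth = atan2(E, N) = atan2(-0.02284, -0.01648) = 234.2° ≈ 234°.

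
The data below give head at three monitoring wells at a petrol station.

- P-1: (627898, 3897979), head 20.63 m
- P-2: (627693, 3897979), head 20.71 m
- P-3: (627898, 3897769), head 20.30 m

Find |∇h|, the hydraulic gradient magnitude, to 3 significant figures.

∂h/∂x = (20.71 − 20.63) / (627693 − 627898) = -0.0003902
∂h/∂y = (20.30 − 20.63) / (3897769 − 3897979) = +0.001571
|∇h| = √(-0.0003902² + 0.001571²) = 0.001619

0.00162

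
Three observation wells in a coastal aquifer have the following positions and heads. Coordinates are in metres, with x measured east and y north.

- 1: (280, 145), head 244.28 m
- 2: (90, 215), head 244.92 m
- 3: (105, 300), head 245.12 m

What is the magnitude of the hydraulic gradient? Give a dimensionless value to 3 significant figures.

0.00363

With h = a·x + b·y + c and 1 as origin, the differences give:
  (-190)·a + 70·b = +0.64
  (-175)·a + 155·b = +0.84
Eliminate b (×155 and ×70, subtract): -17200·a = 40.400 → a = ∂h/∂x = -0.002349
Back-substitute: b = ∂h/∂y = +0.002767.
|∇h| = √(-0.002349² + 0.002767²) = 0.00363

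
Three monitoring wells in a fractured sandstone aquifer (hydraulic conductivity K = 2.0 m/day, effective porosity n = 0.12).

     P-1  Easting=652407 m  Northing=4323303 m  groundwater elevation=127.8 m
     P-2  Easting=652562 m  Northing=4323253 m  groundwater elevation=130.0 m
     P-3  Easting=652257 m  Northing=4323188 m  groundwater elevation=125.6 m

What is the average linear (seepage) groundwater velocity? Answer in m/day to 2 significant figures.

0.24 m/day

With h = a·x + b·y + c and P-1 as origin, the differences give:
  155·a + (-50)·b = +2.2
  (-150)·a + (-115)·b = -2.2
Eliminate b (×(-115) and ×(-50), subtract): -25325·a = -363.00 → a = ∂h/∂x = +0.01433
Back-substitute: b = ∂h/∂y = +0.0004344.
|∇h| = √(0.01433² + 0.0004344²) = 0.01434
Seepage velocity v = K·i/n = 2.0 × 0.01434 / 0.12 = 0.239 m/day.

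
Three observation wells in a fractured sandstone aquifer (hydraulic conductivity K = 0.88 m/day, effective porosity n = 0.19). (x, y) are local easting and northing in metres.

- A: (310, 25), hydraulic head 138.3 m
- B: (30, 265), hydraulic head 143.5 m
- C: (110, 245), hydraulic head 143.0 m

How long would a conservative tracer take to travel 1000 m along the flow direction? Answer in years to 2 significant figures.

With h = a·x + b·y + c and A as origin, the differences give:
  (-280)·a + 240·b = +5.2
  (-200)·a + 220·b = +4.7
Eliminate b (×220 and ×240, subtract): -13600·a = 16.00 → a = ∂h/∂x = -0.001176
Back-substitute: b = ∂h/∂y = +0.02029.
|∇h| = √(-0.001176² + 0.02029²) = 0.02032
Seepage velocity v = K·i/n = 0.88 × 0.02032 / 0.19 = 0.09411 m/day.
t = 1000 / 0.09411 = 1.063e+04 days = 29.1 years.

29 years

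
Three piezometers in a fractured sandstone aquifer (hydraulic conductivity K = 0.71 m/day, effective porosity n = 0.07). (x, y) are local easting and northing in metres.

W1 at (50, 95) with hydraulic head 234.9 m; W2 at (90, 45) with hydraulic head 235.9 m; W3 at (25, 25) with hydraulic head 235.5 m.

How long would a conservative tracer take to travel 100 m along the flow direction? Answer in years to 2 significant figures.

1.7 years

Taking W1 as reference: W2−W1 = (40, -50, +1.0); W3−W1 = (-25, -70, +0.6).
Solve a·Δx + b·Δy = Δh: det = 40·(-70) − (-25)·(-50) = -4050.
∂h/∂x = [(+1.0)·(-70) − (+0.6)·(-50)] / -4050 = +0.009877
∂h/∂y = [40·(+0.6) − (-25)·(+1.0)] / -4050 = -0.01210
|∇h| = √(0.009877² + -0.01210²) = 0.01562
Seepage velocity v = K·i/n = 0.71 × 0.01562 / 0.07 = 0.1584 m/day.
t = 100 / 0.1584 = 631.3 days = 1.73 years.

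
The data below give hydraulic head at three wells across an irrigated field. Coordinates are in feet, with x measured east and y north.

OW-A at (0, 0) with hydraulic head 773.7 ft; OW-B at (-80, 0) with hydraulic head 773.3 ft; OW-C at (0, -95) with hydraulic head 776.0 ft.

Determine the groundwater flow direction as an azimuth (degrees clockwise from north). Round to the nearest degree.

∂h/∂x = (773.3 − 773.7) / (-80 − 0) = +0.005000
∂h/∂y = (776.0 − 773.7) / (-95 − 0) = -0.02421
Flow direction (−∇h) has components (-0.005000 E, +0.02421 N).
Azimuth = atan2(E, N) = atan2(-0.005000, +0.02421) = 348.3° ≈ 348°.

348°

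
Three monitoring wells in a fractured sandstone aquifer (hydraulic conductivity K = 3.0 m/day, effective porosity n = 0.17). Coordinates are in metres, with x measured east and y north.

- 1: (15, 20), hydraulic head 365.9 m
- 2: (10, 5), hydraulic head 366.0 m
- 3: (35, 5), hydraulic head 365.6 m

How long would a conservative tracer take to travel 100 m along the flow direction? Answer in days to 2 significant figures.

Taking 1 as reference: 2−1 = (-5, -15, +0.1); 3−1 = (20, -15, -0.3).
Determinant of the coordinate differences = (-5)·(-15) − 20·(-15) = 375.
∂h/∂x = [(+0.1)·(-15) − (-0.3)·(-15)] / 375 = -0.01600
∂h/∂y = [(-5)·(-0.3) − 20·(+0.1)] / 375 = -0.001333
|∇h| = √(-0.01600² + -0.001333²) = 0.01606
Seepage velocity v = K·i/n = 3.0 × 0.01606 / 0.17 = 0.2834 m/day.
t = 100 / 0.2834 = 352.9 days.

350 days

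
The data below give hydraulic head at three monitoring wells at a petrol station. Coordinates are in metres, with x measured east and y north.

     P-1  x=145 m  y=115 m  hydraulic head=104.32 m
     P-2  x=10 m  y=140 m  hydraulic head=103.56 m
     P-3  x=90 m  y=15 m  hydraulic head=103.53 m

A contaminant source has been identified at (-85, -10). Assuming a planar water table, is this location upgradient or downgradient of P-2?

downgradient

Taking P-1 as reference: P-2−P-1 = (-135, 25, -0.76); P-3−P-1 = (-55, -100, -0.79).
Solve a·Δx + b·Δy = Δh: det = (-135)·(-100) − (-55)·25 = 14875.
∂h/∂x = [(-0.76)·(-100) − (-0.79)·25] / 14875 = +0.006437
∂h/∂y = [(-135)·(-0.79) − (-55)·(-0.76)] / 14875 = +0.004360
Head at (-85, -10) = 104.32 + (+0.006437)·(-230) + (+0.004360)·(-125) = 102.29 m.
That is lower than the 103.56 m at P-2, so the point is downgradient.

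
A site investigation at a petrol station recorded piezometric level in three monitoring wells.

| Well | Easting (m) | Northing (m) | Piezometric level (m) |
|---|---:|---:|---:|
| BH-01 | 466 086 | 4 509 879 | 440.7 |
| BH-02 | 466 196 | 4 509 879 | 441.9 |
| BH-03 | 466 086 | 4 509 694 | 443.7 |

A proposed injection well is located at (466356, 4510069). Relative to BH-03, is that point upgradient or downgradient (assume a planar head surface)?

downgradient

∂h/∂x = (441.9 − 440.7) / (466196 − 466086) = +0.01091
∂h/∂y = (443.7 − 440.7) / (4509694 − 4509879) = -0.01622
Head at (466356, 4510069) = 440.7 + (+0.01091)·(270) + (-0.01622)·(190) = 440.56 m.
That is lower than the 443.7 m at BH-03, so the point is downgradient.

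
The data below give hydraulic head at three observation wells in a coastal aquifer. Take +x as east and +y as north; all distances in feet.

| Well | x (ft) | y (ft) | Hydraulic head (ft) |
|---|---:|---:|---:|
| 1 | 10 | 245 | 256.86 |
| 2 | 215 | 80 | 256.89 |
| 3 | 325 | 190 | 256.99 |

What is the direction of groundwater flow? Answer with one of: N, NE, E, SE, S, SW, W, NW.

SW

Taking 1 as reference: 2−1 = (205, -165, +0.03); 3−1 = (315, -55, +0.13).
Solve a·Δx + b·Δy = Δh: det = 205·(-55) − 315·(-165) = 40700.
∂h/∂x = [(+0.03)·(-55) − (+0.13)·(-165)] / 40700 = +0.0004865
∂h/∂y = [205·(+0.13) − 315·(+0.03)] / 40700 = +0.0004226
Flow = −∇h = (-0.0004865 east, -0.0004226 north), which points southwest.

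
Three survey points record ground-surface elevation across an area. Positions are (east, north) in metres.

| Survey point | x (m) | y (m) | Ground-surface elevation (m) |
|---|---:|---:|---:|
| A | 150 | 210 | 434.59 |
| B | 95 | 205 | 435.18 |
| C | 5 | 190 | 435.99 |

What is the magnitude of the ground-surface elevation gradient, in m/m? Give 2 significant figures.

Differences from A: to B (Δx, Δy, Δh) = (-55, -5, +0.59); to C = (-145, -20, +1.40).
Determinant of the coordinate differences = (-55)·(-20) − (-145)·(-5) = 375.
∂z/∂x = [(+0.59)·(-20) − (+1.40)·(-5)] / 375 = -0.01280
∂z/∂y = [(-55)·(+1.40) − (-145)·(+0.59)] / 375 = +0.02280
|∇f| = √(-0.01280² + 0.02280²) = 0.02615 m/m

0.026 m/m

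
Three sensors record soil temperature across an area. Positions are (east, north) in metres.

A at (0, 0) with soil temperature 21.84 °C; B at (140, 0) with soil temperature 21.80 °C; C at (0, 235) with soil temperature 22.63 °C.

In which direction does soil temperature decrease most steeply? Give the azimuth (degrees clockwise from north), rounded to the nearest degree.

175°

∂T/∂x = (21.80 − 21.84) / (140 − 0) = -0.0002857
∂T/∂y = (22.63 − 21.84) / (235 − 0) = +0.003362
Steepest decrease is along −∇f: components (+0.0002857 E, -0.003362 N).
Azimuth = atan2(+0.0002857, -0.003362) = 175.1° ≈ 175°.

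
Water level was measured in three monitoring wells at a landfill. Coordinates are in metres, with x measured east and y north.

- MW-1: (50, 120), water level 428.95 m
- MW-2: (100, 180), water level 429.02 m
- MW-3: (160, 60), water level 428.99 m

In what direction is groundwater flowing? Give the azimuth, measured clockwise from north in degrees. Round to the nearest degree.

Differences from MW-1: to MW-2 (Δx, Δy, Δh) = (50, 60, +0.07); to MW-3 = (110, -60, +0.04).
Solve a·Δx + b·Δy = Δh: det = 50·(-60) − 110·60 = -9600.
∂h/∂x = [(+0.07)·(-60) − (+0.04)·60] / -9600 = +0.0006875
∂h/∂y = [50·(+0.04) − 110·(+0.07)] / -9600 = +0.0005937
Flow direction (−∇h) has components (-0.0006875 E, -0.0005937 N).
Azimuth = atan2(E, N) = atan2(-0.0006875, -0.0005937) = 229.2° ≈ 229°.

229°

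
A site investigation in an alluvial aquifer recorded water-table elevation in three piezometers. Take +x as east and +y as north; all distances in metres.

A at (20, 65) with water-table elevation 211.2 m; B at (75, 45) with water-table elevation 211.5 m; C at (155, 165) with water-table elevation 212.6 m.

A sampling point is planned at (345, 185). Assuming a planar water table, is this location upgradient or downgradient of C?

upgradient

Three-point gradient (reference A): Δ to B = (55, -20, +0.3), Δ to C = (135, 100, +1.4).
∂h/∂x = +0.007073, ∂h/∂y = +0.004451 (det = 8200).
Head at (345, 185) = 211.2 + (+0.007073)·(325) + (+0.004451)·(120) = 214.03 m.
That is higher than the 212.6 m at C, so the point is upgradient.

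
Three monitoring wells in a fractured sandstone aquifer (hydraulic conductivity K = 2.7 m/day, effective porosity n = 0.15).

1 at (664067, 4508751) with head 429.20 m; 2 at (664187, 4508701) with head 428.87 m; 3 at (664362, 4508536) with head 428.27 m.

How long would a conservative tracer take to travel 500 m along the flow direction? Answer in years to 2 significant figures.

30 years

Taking 1 as reference: 2−1 = (120, -50, -0.33); 3−1 = (295, -215, -0.93).
Solve a·Δx + b·Δy = Δh: det = 120·(-215) − 295·(-50) = -11050.
∂h/∂x = [(-0.33)·(-215) − (-0.93)·(-50)] / -11050 = -0.002213
∂h/∂y = [120·(-0.93) − 295·(-0.33)] / -11050 = +0.001290
|∇h| = √(-0.002213² + 0.001290²) = 0.002562
Seepage velocity v = K·i/n = 2.7 × 0.002562 / 0.15 = 0.04612 m/day.
t = 500 / 0.04612 = 1.084e+04 days = 29.7 years.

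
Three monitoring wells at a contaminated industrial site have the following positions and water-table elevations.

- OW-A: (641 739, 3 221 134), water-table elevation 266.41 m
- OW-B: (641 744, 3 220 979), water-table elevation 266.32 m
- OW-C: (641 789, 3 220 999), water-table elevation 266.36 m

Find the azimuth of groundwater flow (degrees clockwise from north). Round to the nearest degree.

With h = a·x + b·y + c and OW-A as origin, the differences give:
  5·a + (-155)·b = -0.09
  50·a + (-135)·b = -0.05
Eliminate b (×(-135) and ×(-155), subtract): 7075·a = 4.400 → a = ∂h/∂x = +0.0006219
Back-substitute: b = ∂h/∂y = +0.0006007.
Flow direction (−∇h) has components (-0.0006219 E, -0.0006007 N).
Azimuth = atan2(E, N) = atan2(-0.0006219, -0.0006007) = 226.0° ≈ 226°.

226°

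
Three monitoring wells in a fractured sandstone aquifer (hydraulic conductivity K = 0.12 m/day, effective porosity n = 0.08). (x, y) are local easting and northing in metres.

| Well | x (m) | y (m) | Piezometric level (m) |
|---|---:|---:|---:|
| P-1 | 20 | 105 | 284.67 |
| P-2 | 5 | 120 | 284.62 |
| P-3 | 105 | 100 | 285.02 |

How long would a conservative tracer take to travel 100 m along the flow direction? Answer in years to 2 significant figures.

With h = a·x + b·y + c and P-1 as origin, the differences give:
  (-15)·a + 15·b = -0.05
  85·a + (-5)·b = +0.35
Eliminate b (×(-5) and ×15, subtract): -1200·a = -5.000 → a = ∂h/∂x = +0.004167
Back-substitute: b = ∂h/∂y = +0.0008333.
|∇h| = √(0.004167² + 0.0008333²) = 0.00425
Seepage velocity v = K·i/n = 0.12 × 0.00425 / 0.08 = 0.006375 m/day.
t = 100 / 0.006375 = 1.569e+04 days = 43 years.

43 years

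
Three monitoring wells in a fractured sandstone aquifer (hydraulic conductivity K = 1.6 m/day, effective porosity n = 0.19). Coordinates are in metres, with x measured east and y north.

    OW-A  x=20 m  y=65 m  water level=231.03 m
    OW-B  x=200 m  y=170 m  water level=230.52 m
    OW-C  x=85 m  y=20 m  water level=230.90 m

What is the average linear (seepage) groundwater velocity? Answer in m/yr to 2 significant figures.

7.8 m/yr

Differences from OW-A: to OW-B (Δx, Δy, Δh) = (180, 105, -0.51); to OW-C = (65, -45, -0.13).
Solve a·Δx + b·Δy = Δh: det = 180·(-45) − 65·105 = -14925.
∂h/∂x = [(-0.51)·(-45) − (-0.13)·105] / -14925 = -0.002452
∂h/∂y = [180·(-0.13) − 65·(-0.51)] / -14925 = -0.0006533
|∇h| = √(-0.002452² + -0.0006533²) = 0.002538
Seepage velocity v = K·i/n = 1.6 × 0.002538 / 0.19 = 0.02137 m/day = 7.805 m/yr.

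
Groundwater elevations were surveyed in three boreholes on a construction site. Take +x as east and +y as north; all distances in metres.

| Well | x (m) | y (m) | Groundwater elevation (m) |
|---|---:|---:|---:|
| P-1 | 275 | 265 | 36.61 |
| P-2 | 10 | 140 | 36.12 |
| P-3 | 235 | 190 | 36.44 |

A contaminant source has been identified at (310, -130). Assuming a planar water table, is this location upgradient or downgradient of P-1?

With h = a·x + b·y + c and P-1 as origin, the differences give:
  (-265)·a + (-125)·b = -0.49
  (-40)·a + (-75)·b = -0.17
Eliminate b (×(-75) and ×(-125), subtract): 14875·a = 15.500 → a = ∂h/∂x = +0.001042
Back-substitute: b = ∂h/∂y = +0.001711.
Head at (310, -130) = 36.61 + (+0.001042)·(35) + (+0.001711)·(-395) = 35.97 m.
That is lower than the 36.61 m at P-1, so the point is downgradient.

downgradient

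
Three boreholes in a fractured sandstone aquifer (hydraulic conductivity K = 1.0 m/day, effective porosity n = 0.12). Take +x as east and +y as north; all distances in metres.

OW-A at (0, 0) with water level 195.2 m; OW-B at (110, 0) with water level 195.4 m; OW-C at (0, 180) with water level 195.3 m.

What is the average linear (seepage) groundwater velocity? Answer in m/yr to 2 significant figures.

∂h/∂x = (195.4 − 195.2) / (110 − 0) = +0.001818
∂h/∂y = (195.3 − 195.2) / (180 − 0) = +0.0005556
|∇h| = √(0.001818² + 0.0005556²) = 0.001901
Seepage velocity v = K·i/n = 1.0 × 0.001901 / 0.12 = 0.01584 m/day = 5.786 m/yr.

5.8 m/yr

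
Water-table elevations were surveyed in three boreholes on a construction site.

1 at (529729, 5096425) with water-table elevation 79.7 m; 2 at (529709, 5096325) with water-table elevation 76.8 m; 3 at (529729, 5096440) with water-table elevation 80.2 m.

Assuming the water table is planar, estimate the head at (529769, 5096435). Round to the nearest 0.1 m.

Taking 1 as reference: 2−1 = (-20, -100, -2.9); 3−1 = (0, 15, +0.5).
Determinant of the coordinate differences = (-20)·15 − 0·(-100) = -300.
∂h/∂x = [(-2.9)·15 − (+0.5)·(-100)] / -300 = -0.02167
∂h/∂y = [(-20)·(+0.5) − 0·(-2.9)] / -300 = +0.03333
h(529769, 5096435) = 79.7 + (-0.02167)·(40) + (+0.03333)·(10) = 79.7 -0.867 +0.333 = 79.167 m.

79.2 m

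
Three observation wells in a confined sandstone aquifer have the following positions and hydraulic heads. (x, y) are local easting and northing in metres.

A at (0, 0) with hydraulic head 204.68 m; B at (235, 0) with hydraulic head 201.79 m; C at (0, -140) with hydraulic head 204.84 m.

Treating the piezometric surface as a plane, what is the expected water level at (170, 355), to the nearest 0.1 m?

202.2 m

∂h/∂x = (201.79 − 204.68) / (235 − 0) = -0.01230
∂h/∂y = (204.84 − 204.68) / (-140 − 0) = -0.001143
h(170, 355) = 204.68 + (-0.01230)·(170) + (-0.001143)·(355) = 204.68 -2.091 -0.406 = 202.184 m.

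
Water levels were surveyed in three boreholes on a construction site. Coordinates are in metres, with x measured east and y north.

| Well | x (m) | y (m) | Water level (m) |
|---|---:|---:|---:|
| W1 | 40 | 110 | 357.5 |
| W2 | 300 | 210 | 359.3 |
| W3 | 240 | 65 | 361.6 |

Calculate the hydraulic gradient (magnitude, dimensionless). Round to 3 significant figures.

Three-point gradient (reference W1): Δ to W2 = (260, 100, +1.8), Δ to W3 = (200, -45, +4.1).
∂h/∂x = +0.01549, ∂h/∂y = -0.02227 (det = -31700).
|∇h| = √(0.01549² + -0.02227²) = 0.02713

0.0271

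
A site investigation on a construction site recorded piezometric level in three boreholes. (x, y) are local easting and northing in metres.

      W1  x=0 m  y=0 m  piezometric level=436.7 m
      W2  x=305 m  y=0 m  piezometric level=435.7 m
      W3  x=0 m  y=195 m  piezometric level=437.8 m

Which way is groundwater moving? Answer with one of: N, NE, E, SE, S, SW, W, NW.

SE

∂h/∂x = (435.7 − 436.7) / (305 − 0) = -0.003279
∂h/∂y = (437.8 − 436.7) / (195 − 0) = +0.005641
Flow = −∇h = (+0.003279 east, -0.005641 north), which points southeast.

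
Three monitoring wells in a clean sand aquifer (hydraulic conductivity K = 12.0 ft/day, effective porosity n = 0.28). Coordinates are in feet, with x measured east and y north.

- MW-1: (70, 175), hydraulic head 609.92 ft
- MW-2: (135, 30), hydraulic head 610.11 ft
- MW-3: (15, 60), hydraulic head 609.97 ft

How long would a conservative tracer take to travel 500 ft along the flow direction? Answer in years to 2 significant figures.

25 years

Differences from MW-1: to MW-2 (Δx, Δy, Δh) = (65, -145, +0.19); to MW-3 = (-55, -115, +0.05).
Solve a·Δx + b·Δy = Δh: det = 65·(-115) − (-55)·(-145) = -15450.
∂h/∂x = [(+0.19)·(-115) − (+0.05)·(-145)] / -15450 = +0.0009450
∂h/∂y = [65·(+0.05) − (-55)·(+0.19)] / -15450 = -0.0008867
|∇h| = √(0.0009450² + -0.0008867²) = 0.001296
Seepage velocity v = K·i/n = 12.0 × 0.001296 / 0.28 = 0.05554 ft/day.
t = 500 / 0.05554 = 9003 days = 24.6 years.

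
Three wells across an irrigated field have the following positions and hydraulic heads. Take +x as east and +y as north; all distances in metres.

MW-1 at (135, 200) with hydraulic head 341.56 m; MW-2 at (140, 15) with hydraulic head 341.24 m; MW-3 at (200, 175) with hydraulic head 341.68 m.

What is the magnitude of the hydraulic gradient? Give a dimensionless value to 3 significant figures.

0.00311

Differences from MW-1: to MW-2 (Δx, Δy, Δh) = (5, -185, -0.32); to MW-3 = (65, -25, +0.12).
Solve a·Δx + b·Δy = Δh: det = 5·(-25) − 65·(-185) = 11900.
∂h/∂x = [(-0.32)·(-25) − (+0.12)·(-185)] / 11900 = +0.002538
∂h/∂y = [5·(+0.12) − 65·(-0.32)] / 11900 = +0.001798
|∇h| = √(0.002538² + 0.001798²) = 0.00311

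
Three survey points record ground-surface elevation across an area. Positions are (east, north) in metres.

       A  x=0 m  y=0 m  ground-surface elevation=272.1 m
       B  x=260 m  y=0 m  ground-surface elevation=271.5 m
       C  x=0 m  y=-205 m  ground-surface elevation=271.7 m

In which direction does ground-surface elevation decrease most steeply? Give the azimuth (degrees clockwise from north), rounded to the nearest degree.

130°

∂z/∂x = (271.5 − 272.1) / (260 − 0) = -0.002308
∂z/∂y = (271.7 − 272.1) / (-205 − 0) = +0.001951
Steepest decrease is along −∇f: components (+0.002308 E, -0.001951 N).
Azimuth = atan2(+0.002308, -0.001951) = 130.2° ≈ 130°.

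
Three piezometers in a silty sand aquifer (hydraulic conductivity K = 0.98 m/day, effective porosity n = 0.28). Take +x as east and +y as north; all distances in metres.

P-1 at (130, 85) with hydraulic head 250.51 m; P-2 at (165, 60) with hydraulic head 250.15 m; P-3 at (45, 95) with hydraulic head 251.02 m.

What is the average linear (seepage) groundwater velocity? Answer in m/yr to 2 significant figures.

Differences from P-1: to P-2 (Δx, Δy, Δh) = (35, -25, -0.36); to P-3 = (-85, 10, +0.51).
Solve a·Δx + b·Δy = Δh: det = 35·10 − (-85)·(-25) = -1775.
∂h/∂x = [(-0.36)·10 − (+0.51)·(-25)] / -1775 = -0.005155
∂h/∂y = [35·(+0.51) − (-85)·(-0.36)] / -1775 = +0.007183
|∇h| = √(-0.005155² + 0.007183²) = 0.008841
Seepage velocity v = K·i/n = 0.98 × 0.008841 / 0.28 = 0.03094 m/day = 11.3 m/yr.

11 m/yr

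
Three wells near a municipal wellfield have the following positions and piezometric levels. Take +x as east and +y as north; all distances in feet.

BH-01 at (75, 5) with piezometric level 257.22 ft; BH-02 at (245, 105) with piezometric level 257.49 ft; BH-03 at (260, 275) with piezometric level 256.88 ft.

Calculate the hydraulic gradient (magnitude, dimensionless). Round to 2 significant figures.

Taking BH-01 as reference: BH-02−BH-01 = (170, 100, +0.27); BH-03−BH-01 = (185, 270, -0.34).
Determinant of the coordinate differences = 170·270 − 185·100 = 27400.
∂h/∂x = [(+0.27)·270 − (-0.34)·100] / 27400 = +0.003901
∂h/∂y = [170·(-0.34) − 185·(+0.27)] / 27400 = -0.003932
|∇h| = √(0.003901² + -0.003932²) = 0.005539

0.0055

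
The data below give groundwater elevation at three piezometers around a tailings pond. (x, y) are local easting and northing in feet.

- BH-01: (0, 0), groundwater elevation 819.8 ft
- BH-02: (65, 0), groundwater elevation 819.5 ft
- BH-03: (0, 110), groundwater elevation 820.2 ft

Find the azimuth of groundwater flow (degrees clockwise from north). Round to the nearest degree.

∂h/∂x = (819.5 − 819.8) / (65 − 0) = -0.004615
∂h/∂y = (820.2 − 819.8) / (110 − 0) = +0.003636
Flow direction (−∇h) has components (+0.004615 E, -0.003636 N).
Azimuth = atan2(E, N) = atan2(+0.004615, -0.003636) = 128.2° ≈ 128°.

128°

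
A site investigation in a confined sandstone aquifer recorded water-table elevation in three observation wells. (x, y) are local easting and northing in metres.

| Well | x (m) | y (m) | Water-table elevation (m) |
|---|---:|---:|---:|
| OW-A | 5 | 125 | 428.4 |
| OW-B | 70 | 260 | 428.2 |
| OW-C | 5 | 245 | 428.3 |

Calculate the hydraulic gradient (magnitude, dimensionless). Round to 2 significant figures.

0.0016

Differences from OW-A: to OW-B (Δx, Δy, Δh) = (65, 135, -0.2); to OW-C = (0, 120, -0.1).
Determinant of the coordinate differences = 65·120 − 0·135 = 7800.
∂h/∂x = [(-0.2)·120 − (-0.1)·135] / 7800 = -0.001346
∂h/∂y = [65·(-0.1) − 0·(-0.2)] / 7800 = -0.0008333
|∇h| = √(-0.001346² + -0.0008333²) = 0.001583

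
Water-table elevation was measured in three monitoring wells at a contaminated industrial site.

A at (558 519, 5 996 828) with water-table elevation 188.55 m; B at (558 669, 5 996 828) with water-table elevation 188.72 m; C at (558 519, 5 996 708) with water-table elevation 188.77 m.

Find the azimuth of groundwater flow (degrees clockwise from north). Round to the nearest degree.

328°

∂h/∂x = (188.72 − 188.55) / (558669 − 558519) = +0.001133
∂h/∂y = (188.77 − 188.55) / (5996708 − 5996828) = -0.001833
Flow direction (−∇h) has components (-0.001133 E, +0.001833 N).
Azimuth = atan2(E, N) = atan2(-0.001133, +0.001833) = 328.3° ≈ 328°.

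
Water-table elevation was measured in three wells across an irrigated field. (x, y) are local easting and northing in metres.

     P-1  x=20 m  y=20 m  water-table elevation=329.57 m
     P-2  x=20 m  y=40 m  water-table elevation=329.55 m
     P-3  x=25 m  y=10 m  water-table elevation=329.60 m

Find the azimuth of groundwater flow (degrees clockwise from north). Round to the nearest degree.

284°

Differences from P-1: to P-2 (Δx, Δy, Δh) = (0, 20, -0.02); to P-3 = (5, -10, +0.03).
Determinant of the coordinate differences = 0·(-10) − 5·20 = -100.
∂h/∂x = [(-0.02)·(-10) − (+0.03)·20] / -100 = +0.004000
∂h/∂y = [0·(+0.03) − 5·(-0.02)] / -100 = -0.0010000
Flow direction (−∇h) has components (-0.004000 E, +0.0010000 N).
Azimuth = atan2(E, N) = atan2(-0.004000, +0.0010000) = 284.0° ≈ 284°.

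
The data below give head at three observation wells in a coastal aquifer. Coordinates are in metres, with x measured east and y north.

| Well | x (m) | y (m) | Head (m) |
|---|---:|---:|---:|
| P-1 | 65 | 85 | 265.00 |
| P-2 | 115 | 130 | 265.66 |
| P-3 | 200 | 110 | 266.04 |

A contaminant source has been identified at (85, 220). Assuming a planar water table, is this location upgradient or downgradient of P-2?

Taking P-1 as reference: P-2−P-1 = (50, 45, +0.66); P-3−P-1 = (135, 25, +1.04).
Solve a·Δx + b·Δy = Δh: det = 50·25 − 135·45 = -4825.
∂h/∂x = [(+0.66)·25 − (+1.04)·45] / -4825 = +0.006280
∂h/∂y = [50·(+1.04) − 135·(+0.66)] / -4825 = +0.007689
Head at (85, 220) = 265.00 + (+0.006280)·(20) + (+0.007689)·(135) = 266.16 m.
That is higher than the 265.66 m at P-2, so the point is upgradient.

upgradient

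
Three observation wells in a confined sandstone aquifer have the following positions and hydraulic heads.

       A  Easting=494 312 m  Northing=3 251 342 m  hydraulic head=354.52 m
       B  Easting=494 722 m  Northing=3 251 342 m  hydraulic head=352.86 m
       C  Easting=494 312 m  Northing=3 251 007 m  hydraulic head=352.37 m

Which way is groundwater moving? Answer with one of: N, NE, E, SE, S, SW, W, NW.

∂h/∂x = (352.86 − 354.52) / (494722 − 494312) = -0.004049
∂h/∂y = (352.37 − 354.52) / (3251007 − 3251342) = +0.006418
Flow = −∇h = (+0.004049 east, -0.006418 north), which points southeast.

SE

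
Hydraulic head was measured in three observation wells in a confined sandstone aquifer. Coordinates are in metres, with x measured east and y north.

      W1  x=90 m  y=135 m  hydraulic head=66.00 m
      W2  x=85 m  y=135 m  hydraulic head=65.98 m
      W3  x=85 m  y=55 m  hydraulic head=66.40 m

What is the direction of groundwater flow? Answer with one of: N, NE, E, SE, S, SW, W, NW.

Differences from W1: to W2 (Δx, Δy, Δh) = (-5, 0, -0.02); to W3 = (-5, -80, +0.40).
Determinant of the coordinate differences = (-5)·(-80) − (-5)·0 = 400.
∂h/∂x = [(-0.02)·(-80) − (+0.40)·0] / 400 = +0.004000
∂h/∂y = [(-5)·(+0.40) − (-5)·(-0.02)] / 400 = -0.005250
Flow = −∇h = (-0.004000 east, +0.005250 north), which points northwest.

NW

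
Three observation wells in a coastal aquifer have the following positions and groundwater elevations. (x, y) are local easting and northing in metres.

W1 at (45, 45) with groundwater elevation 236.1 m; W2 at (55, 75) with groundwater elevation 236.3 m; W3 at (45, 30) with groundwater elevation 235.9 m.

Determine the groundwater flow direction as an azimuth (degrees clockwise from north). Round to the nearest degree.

Differences from W1: to W2 (Δx, Δy, Δh) = (10, 30, +0.2); to W3 = (0, -15, -0.2).
Solve a·Δx + b·Δy = Δh: det = 10·(-15) − 0·30 = -150.
∂h/∂x = [(+0.2)·(-15) − (-0.2)·30] / -150 = -0.02000
∂h/∂y = [10·(-0.2) − 0·(+0.2)] / -150 = +0.01333
Flow direction (−∇h) has components (+0.02000 E, -0.01333 N).
Azimuth = atan2(E, N) = atan2(+0.02000, -0.01333) = 123.7° ≈ 124°.

124°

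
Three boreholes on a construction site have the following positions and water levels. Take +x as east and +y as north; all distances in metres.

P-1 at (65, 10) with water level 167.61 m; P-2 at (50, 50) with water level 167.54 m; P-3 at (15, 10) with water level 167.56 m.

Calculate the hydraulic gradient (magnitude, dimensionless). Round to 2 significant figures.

0.0017

Three-point gradient (reference P-1): Δ to P-2 = (-15, 40, -0.07), Δ to P-3 = (-50, 0, -0.05).
∂h/∂x = +0.001000, ∂h/∂y = -0.001375 (det = 2000).
|∇h| = √(0.001000² + -0.001375²) = 0.0017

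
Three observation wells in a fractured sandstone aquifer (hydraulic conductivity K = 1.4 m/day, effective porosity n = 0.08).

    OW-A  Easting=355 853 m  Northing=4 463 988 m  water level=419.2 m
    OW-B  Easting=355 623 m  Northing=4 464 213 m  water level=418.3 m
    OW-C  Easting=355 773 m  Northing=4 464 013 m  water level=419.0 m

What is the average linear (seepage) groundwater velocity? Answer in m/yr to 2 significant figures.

18 m/yr

Three-point gradient (reference OW-A): Δ to OW-B = (-230, 225, -0.9), Δ to OW-C = (-80, 25, -0.2).
∂h/∂x = +0.001837, ∂h/∂y = -0.002122 (det = 12250).
|∇h| = √(0.001837² + -0.002122²) = 0.002807
Seepage velocity v = K·i/n = 1.4 × 0.002807 / 0.08 = 0.04912 m/day = 17.94 m/yr.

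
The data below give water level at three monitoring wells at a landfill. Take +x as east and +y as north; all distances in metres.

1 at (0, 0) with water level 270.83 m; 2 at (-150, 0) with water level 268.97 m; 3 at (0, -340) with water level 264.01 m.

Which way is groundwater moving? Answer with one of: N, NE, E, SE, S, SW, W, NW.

∂h/∂x = (268.97 − 270.83) / (-150 − 0) = +0.01240
∂h/∂y = (264.01 − 270.83) / (-340 − 0) = +0.02006
Flow = −∇h = (-0.01240 east, -0.02006 north), which points southwest.

SW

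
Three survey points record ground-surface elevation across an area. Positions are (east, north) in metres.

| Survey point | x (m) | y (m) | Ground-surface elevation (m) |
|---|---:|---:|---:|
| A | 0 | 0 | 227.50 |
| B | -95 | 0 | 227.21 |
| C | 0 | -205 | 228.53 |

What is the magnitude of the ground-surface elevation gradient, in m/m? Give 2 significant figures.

0.0059 m/m

∂z/∂x = (227.21 − 227.50) / (-95 − 0) = +0.003053
∂z/∂y = (228.53 − 227.50) / (-205 − 0) = -0.005024
|∇f| = √(0.003053² + -0.005024²) = 0.005879 m/m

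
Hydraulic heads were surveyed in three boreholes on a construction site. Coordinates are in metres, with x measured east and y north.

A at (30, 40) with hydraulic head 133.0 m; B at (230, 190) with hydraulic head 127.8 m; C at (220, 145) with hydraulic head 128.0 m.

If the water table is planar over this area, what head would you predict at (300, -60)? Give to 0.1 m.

Differences from A: to B (Δx, Δy, Δh) = (200, 150, -5.2); to C = (190, 105, -5.0).
Solve a·Δx + b·Δy = Δh: det = 200·105 − 190·150 = -7500.
∂h/∂x = [(-5.2)·105 − (-5.0)·150] / -7500 = -0.02720
∂h/∂y = [200·(-5.0) − 190·(-5.2)] / -7500 = +0.001600
h(300, -60) = 133.0 + (-0.02720)·(270) + (+0.001600)·(-100) = 133.0 -7.344 -0.160 = 125.496 m.

125.5 m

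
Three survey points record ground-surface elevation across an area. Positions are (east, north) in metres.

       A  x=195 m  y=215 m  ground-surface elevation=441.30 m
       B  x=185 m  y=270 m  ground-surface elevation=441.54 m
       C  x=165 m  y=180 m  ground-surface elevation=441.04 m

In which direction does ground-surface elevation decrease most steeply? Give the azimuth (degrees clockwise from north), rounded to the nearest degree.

211°

Differences from A: to B (Δx, Δy, Δh) = (-10, 55, +0.24); to C = (-30, -35, -0.26).
Determinant of the coordinate differences = (-10)·(-35) − (-30)·55 = 2000.
∂z/∂x = [(+0.24)·(-35) − (-0.26)·55] / 2000 = +0.002950
∂z/∂y = [(-10)·(-0.26) − (-30)·(+0.24)] / 2000 = +0.004900
Steepest decrease is along −∇f: components (-0.002950 E, -0.004900 N).
Azimuth = atan2(-0.002950, -0.004900) = 211.0° ≈ 211°.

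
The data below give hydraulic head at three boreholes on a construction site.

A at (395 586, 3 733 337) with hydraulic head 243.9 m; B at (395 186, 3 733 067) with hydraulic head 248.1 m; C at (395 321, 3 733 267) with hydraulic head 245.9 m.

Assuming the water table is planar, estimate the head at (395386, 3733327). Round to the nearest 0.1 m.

With h = a·x + b·y + c and A as origin, the differences give:
  (-400)·a + (-270)·b = +4.2
  (-265)·a + (-70)·b = +2.0
Eliminate b (×(-70) and ×(-270), subtract): -43550·a = 246.00 → a = ∂h/∂x = -0.005649
Back-substitute: b = ∂h/∂y = -0.007187.
h(395386, 3733327) = 243.9 + (-0.005649)·(-200) + (-0.007187)·(-10) = 243.9 +1.130 +0.072 = 245.102 m.

245.1 m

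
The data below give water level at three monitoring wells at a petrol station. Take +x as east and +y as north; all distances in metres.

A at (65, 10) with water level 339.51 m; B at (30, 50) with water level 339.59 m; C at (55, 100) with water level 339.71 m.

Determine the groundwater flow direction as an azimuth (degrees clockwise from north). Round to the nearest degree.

187°

Differences from A: to B (Δx, Δy, Δh) = (-35, 40, +0.08); to C = (-10, 90, +0.20).
Determinant of the coordinate differences = (-35)·90 − (-10)·40 = -2750.
∂h/∂x = [(+0.08)·90 − (+0.20)·40] / -2750 = +0.0002909
∂h/∂y = [(-35)·(+0.20) − (-10)·(+0.08)] / -2750 = +0.002255
Flow direction (−∇h) has components (-0.0002909 E, -0.002255 N).
Azimuth = atan2(E, N) = atan2(-0.0002909, -0.002255) = 187.4° ≈ 187°.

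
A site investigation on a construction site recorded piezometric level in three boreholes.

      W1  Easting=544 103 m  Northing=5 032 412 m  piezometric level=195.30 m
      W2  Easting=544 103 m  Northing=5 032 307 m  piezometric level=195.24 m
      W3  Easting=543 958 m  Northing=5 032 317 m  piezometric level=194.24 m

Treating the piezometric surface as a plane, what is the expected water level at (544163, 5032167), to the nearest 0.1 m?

195.6 m

Differences from W1: to W2 (Δx, Δy, Δh) = (0, -105, -0.06); to W3 = (-145, -95, -1.06).
Solve a·Δx + b·Δy = Δh: det = 0·(-95) − (-145)·(-105) = -15225.
∂h/∂x = [(-0.06)·(-95) − (-1.06)·(-105)] / -15225 = +0.006936
∂h/∂y = [0·(-1.06) − (-145)·(-0.06)] / -15225 = +0.0005714
h(544163, 5032167) = 195.30 + (+0.006936)·(60) + (+0.0005714)·(-245) = 195.30 +0.416 -0.140 = 195.576 m.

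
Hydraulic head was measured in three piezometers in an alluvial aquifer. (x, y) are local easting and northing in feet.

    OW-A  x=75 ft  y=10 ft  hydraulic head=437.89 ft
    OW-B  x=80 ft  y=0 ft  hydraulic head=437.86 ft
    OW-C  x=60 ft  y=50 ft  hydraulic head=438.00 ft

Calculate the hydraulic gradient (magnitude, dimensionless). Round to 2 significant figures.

With h = a·x + b·y + c and OW-A as origin, the differences give:
  5·a + (-10)·b = -0.03
  (-15)·a + 40·b = +0.11
Eliminate b (×40 and ×(-10), subtract): 50·a = -0.100 → a = ∂h/∂x = -0.002000
Back-substitute: b = ∂h/∂y = +0.002000.
|∇h| = √(-0.002000² + 0.002000²) = 0.002828

0.0028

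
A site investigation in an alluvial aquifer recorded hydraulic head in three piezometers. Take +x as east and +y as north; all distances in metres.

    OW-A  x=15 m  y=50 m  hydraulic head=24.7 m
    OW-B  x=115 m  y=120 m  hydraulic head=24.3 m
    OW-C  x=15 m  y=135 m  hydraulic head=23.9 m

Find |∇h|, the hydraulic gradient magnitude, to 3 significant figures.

0.00976

With h = a·x + b·y + c and OW-A as origin, the differences give:
  100·a + 70·b = -0.4
  0·a + 85·b = -0.8
Eliminate b (×85 and ×70, subtract): 8500·a = 22.00 → a = ∂h/∂x = +0.002588
Back-substitute: b = ∂h/∂y = -0.009412.
|∇h| = √(0.002588² + -0.009412²) = 0.009761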